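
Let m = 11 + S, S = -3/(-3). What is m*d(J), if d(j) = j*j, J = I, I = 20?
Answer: 4800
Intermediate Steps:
S = 1 (S = -3*(-⅓) = 1)
J = 20
d(j) = j²
m = 12 (m = 11 + 1 = 12)
m*d(J) = 12*20² = 12*400 = 4800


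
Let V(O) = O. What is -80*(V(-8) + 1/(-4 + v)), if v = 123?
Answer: 76080/119 ≈ 639.33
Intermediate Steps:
-80*(V(-8) + 1/(-4 + v)) = -80*(-8 + 1/(-4 + 123)) = -80*(-8 + 1/119) = -80*(-951/119) = 76080/119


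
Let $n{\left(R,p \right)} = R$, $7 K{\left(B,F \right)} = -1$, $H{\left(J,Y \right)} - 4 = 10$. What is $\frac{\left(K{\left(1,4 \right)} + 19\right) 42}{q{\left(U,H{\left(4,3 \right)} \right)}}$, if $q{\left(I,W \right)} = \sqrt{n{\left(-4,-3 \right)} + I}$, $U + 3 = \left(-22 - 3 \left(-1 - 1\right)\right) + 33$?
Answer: $\frac{396 \sqrt{10}}{5} \approx 250.45$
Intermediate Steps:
$H{\left(J,Y \right)} = 14$ ($H{\left(J,Y \right)} = 4 + 10 = 14$)
$K{\left(B,F \right)} = - \frac{1}{7}$ ($K{\left(B,F \right)} = \frac{1}{7} \left(-1\right) = - \frac{1}{7}$)
$U = 14$ ($U = -3 + \left(\left(-22 - 3 \left(-1 - 1\right)\right) + 33\right) = -3 + \left(\left(-22 - -6\right) + 33\right) = -3 + \left(\left(-22 + 6\right) + 33\right) = -3 + \left(-16 + 33\right) = -3 + 17 = 14$)
$q{\left(I,W \right)} = \sqrt{-4 + I}$
$\frac{\left(K{\left(1,4 \right)} + 19\right) 42}{q{\left(U,H{\left(4,3 \right)} \right)}} = \frac{\left(- \frac{1}{7} + 19\right) 42}{\sqrt{-4 + 14}} = \frac{\frac{132}{7} \cdot 42}{\sqrt{10}} = 792 \frac{\sqrt{10}}{10} = \frac{396 \sqrt{10}}{5}$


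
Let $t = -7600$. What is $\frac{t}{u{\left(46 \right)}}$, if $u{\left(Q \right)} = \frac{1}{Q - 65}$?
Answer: $144400$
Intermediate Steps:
$u{\left(Q \right)} = \frac{1}{-65 + Q}$
$\frac{t}{u{\left(46 \right)}} = - \frac{7600}{\frac{1}{-65 + 46}} = - \frac{7600}{\frac{1}{-19}} = - \frac{7600}{- \frac{1}{19}} = \left(-7600\right) \left(-19\right) = 144400$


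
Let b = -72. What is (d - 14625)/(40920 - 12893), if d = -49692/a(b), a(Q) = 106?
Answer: -799971/1485431 ≈ -0.53854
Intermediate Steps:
d = -24846/53 (d = -49692/106 = -49692*1/106 = -24846/53 ≈ -468.79)
(d - 14625)/(40920 - 12893) = (-24846/53 - 14625)/(40920 - 12893) = -799971/53/28027 = -799971/53*1/28027 = -799971/1485431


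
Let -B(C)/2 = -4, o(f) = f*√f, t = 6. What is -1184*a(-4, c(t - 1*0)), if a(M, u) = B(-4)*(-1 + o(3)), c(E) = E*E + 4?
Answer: 9472 - 28416*√3 ≈ -39746.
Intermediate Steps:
o(f) = f^(3/2)
B(C) = 8 (B(C) = -2*(-4) = 8)
c(E) = 4 + E² (c(E) = E² + 4 = 4 + E²)
a(M, u) = -8 + 24*√3 (a(M, u) = 8*(-1 + 3^(3/2)) = 8*(-1 + 3*√3) = -8 + 24*√3)
-1184*a(-4, c(t - 1*0)) = -1184*(-8 + 24*√3) = 9472 - 28416*√3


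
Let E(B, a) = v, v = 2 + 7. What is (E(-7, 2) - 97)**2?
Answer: 7744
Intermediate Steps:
v = 9
E(B, a) = 9
(E(-7, 2) - 97)**2 = (9 - 97)**2 = (-88)**2 = 7744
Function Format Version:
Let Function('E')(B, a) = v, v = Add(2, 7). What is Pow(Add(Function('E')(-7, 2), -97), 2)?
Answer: 7744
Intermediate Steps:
v = 9
Function('E')(B, a) = 9
Pow(Add(Function('E')(-7, 2), -97), 2) = Pow(Add(9, -97), 2) = Pow(-88, 2) = 7744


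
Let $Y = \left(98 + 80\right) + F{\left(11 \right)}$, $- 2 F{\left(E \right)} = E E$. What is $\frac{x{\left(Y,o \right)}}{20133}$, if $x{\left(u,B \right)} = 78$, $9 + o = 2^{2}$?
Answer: $\frac{26}{6711} \approx 0.0038742$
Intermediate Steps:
$F{\left(E \right)} = - \frac{E^{2}}{2}$ ($F{\left(E \right)} = - \frac{E E}{2} = - \frac{E^{2}}{2}$)
$o = -5$ ($o = -9 + 2^{2} = -9 + 4 = -5$)
$Y = \frac{235}{2}$ ($Y = \left(98 + 80\right) - \frac{11^{2}}{2} = 178 - \frac{121}{2} = \frac{235}{2} \approx 117.5$)
$\frac{x{\left(Y,o \right)}}{20133} = \frac{78}{20133} = 78 \cdot \frac{1}{20133} = \frac{26}{6711}$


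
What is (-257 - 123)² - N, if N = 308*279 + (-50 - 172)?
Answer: 58690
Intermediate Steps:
N = 85710 (N = 85932 - 222 = 85710)
(-257 - 123)² - N = (-257 - 123)² - 1*85710 = (-380)² - 85710 = 144400 - 85710 = 58690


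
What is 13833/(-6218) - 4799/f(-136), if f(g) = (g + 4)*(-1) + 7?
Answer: -31762969/864302 ≈ -36.750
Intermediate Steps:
f(g) = 3 - g (f(g) = (4 + g)*(-1) + 7 = (-4 - g) + 7 = 3 - g)
13833/(-6218) - 4799/f(-136) = 13833/(-6218) - 4799/(3 - 1*(-136)) = 13833*(-1/6218) - 4799/(3 + 136) = -13833/6218 - 4799/139 = -31762969/864302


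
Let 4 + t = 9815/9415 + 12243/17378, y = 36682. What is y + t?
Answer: 1200263071355/32722774 ≈ 36680.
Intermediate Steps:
t = -73724513/32722774 (t = -4 + (9815/9415 + 12243/17378) = -4 + (9815*(1/9415) + 12243*(1/17378)) = -4 + (1963/1883 + 12243/17378) = -4 + 57166583/32722774 = -73724513/32722774 ≈ -2.2530)
y + t = 36682 - 73724513/32722774 = 1200263071355/32722774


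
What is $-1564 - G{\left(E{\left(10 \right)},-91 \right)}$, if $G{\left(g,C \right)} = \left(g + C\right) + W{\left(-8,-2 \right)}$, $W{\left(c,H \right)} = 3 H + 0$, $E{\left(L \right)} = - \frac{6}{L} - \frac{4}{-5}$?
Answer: $- \frac{7336}{5} \approx -1467.2$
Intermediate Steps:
$E{\left(L \right)} = \frac{4}{5} - \frac{6}{L}$ ($E{\left(L \right)} = - \frac{6}{L} - - \frac{4}{5} = - \frac{6}{L} + \frac{4}{5} = \frac{4}{5} - \frac{6}{L}$)
$W{\left(c,H \right)} = 3 H$
$G{\left(g,C \right)} = -6 + C + g$ ($G{\left(g,C \right)} = \left(g + C\right) + 3 \left(-2\right) = \left(C + g\right) - 6 = -6 + C + g$)
$-1564 - G{\left(E{\left(10 \right)},-91 \right)} = -1564 - \left(-6 - 91 + \left(\frac{4}{5} - \frac{6}{10}\right)\right) = -1564 - \left(-6 - 91 + \left(\frac{4}{5} - \frac{3}{5}\right)\right) = -1564 - \left(-6 - 91 + \frac{1}{5}\right) = -1564 - - \frac{484}{5} = -1564 + \frac{484}{5} = - \frac{7336}{5}$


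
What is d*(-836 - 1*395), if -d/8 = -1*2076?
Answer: -20444448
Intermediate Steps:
d = 16608 (d = -(-8)*2076 = -8*(-2076) = 16608)
d*(-836 - 1*395) = 16608*(-836 - 1*395) = 16608*(-836 - 395) = 16608*(-1231) = -20444448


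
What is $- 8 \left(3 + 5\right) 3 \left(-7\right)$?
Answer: $1344$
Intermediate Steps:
$- 8 \left(3 + 5\right) 3 \left(-7\right) = - 8 \cdot 8 \cdot 3 \left(-7\right) = \left(-8\right) 24 \left(-7\right) = \left(-192\right) \left(-7\right) = 1344$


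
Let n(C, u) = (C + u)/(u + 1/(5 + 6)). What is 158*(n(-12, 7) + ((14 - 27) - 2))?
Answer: -96775/39 ≈ -2481.4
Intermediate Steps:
n(C, u) = (C + u)/(1/11 + u) (n(C, u) = (C + u)/(u + 1/11) = (C + u)/(1/11 + u))
158*(n(-12, 7) + ((14 - 27) - 2)) = 158*(11*(-12 + 7)/(1 + 11*7) + ((14 - 27) - 2)) = 158*(11*(-5)/(1 + 77) + (-13 - 2)) = 158*(11*(-5)/78 - 15) = 158*(11*(1/78)*(-5) - 15) = 158*(-55/78 - 15) = 158*(-1225/78) = -96775/39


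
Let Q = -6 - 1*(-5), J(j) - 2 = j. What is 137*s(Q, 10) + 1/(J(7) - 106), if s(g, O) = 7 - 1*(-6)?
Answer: 172756/97 ≈ 1781.0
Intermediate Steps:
J(j) = 2 + j
Q = -1 (Q = -6 + 5 = -1)
s(g, O) = 13 (s(g, O) = 7 + 6 = 13)
137*s(Q, 10) + 1/(J(7) - 106) = 137*13 + 1/((2 + 7) - 106) = 1781 + 1/(9 - 106) = 1781 + 1/(-97) = 1781 - 1/97 = 172756/97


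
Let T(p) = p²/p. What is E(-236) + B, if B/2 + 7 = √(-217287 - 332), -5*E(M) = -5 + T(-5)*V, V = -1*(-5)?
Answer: -8 + 2*I*√217619 ≈ -8.0 + 932.99*I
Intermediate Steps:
V = 5
T(p) = p
E(M) = 6 (E(M) = -(-5 - 5*5)/5 = -(-5 - 25)/5 = -⅕*(-30) = 6)
B = -14 + 2*I*√217619 (B = -14 + 2*√(-217287 - 332) = -14 + 2*√(-217619) = -14 + 2*(I*√217619) = -14 + 2*I*√217619 ≈ -14.0 + 932.99*I)
E(-236) + B = 6 + (-14 + 2*I*√217619) = -8 + 2*I*√217619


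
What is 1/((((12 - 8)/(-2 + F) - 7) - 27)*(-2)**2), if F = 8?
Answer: -3/400 ≈ -0.0075000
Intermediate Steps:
1/((((12 - 8)/(-2 + F) - 7) - 27)*(-2)**2) = 1/((((12 - 8)/(-2 + 8) - 7) - 27)*(-2)**2) = 1/(((4/6 - 7) - 27)*4) = 1/(((4*(1/6) - 7) - 27)*4) = 1/(((2/3 - 7) - 27)*4) = 1/((-19/3 - 27)*4) = 1/(-100/3*4) = 1/(-400/3) = -3/400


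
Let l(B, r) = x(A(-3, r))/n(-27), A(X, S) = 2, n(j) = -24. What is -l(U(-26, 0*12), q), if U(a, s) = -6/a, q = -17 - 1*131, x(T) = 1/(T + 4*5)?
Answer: 1/528 ≈ 0.0018939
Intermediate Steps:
x(T) = 1/(20 + T) (x(T) = 1/(T + 20) = 1/(20 + T))
q = -148 (q = -17 - 131 = -148)
l(B, r) = -1/528 (l(B, r) = 1/((20 + 2)*(-24)) = -1/24/22 = (1/22)*(-1/24) = -1/528)
-l(U(-26, 0*12), q) = -1*(-1/528) = 1/528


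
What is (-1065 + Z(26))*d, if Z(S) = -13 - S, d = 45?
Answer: -49680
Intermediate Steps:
(-1065 + Z(26))*d = (-1065 + (-13 - 1*26))*45 = (-1065 + (-13 - 26))*45 = (-1065 - 39)*45 = -1104*45 = -49680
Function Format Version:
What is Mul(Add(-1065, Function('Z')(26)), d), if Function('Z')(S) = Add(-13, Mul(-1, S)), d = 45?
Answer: -49680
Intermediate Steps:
Mul(Add(-1065, Function('Z')(26)), d) = Mul(Add(-1065, Add(-13, Mul(-1, 26))), 45) = Mul(Add(-1065, Add(-13, -26)), 45) = Mul(Add(-1065, -39), 45) = Mul(-1104, 45) = -49680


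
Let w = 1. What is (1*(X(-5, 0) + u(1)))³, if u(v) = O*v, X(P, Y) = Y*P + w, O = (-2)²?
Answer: 125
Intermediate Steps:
O = 4
X(P, Y) = 1 + P*Y (X(P, Y) = Y*P + 1 = P*Y + 1 = 1 + P*Y)
u(v) = 4*v
(1*(X(-5, 0) + u(1)))³ = (1*((1 - 5*0) + 4*1))³ = (1*((1 + 0) + 4))³ = (1*(1 + 4))³ = (1*5)³ = 5³ = 125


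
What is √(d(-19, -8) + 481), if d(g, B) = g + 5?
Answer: √467 ≈ 21.610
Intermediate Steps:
d(g, B) = 5 + g
√(d(-19, -8) + 481) = √((5 - 19) + 481) = √(-14 + 481) = √467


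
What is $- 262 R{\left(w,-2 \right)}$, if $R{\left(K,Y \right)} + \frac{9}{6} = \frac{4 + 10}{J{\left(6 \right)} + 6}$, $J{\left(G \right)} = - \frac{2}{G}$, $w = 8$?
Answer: $- \frac{4323}{17} \approx -254.29$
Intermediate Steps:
$R{\left(K,Y \right)} = \frac{33}{34}$ ($R{\left(K,Y \right)} = - \frac{3}{2} + \frac{4 + 10}{- \frac{2}{6} + 6} = - \frac{3}{2} + \frac{14}{\left(-2\right) \frac{1}{6} + 6} = - \frac{3}{2} + \frac{14}{- \frac{1}{3} + 6} = - \frac{3}{2} + \frac{14}{\frac{17}{3}} = - \frac{3}{2} + 14 \cdot \frac{3}{17} = - \frac{3}{2} + \frac{42}{17} = \frac{33}{34}$)
$- 262 R{\left(w,-2 \right)} = \left(-262\right) \frac{33}{34} = - \frac{4323}{17}$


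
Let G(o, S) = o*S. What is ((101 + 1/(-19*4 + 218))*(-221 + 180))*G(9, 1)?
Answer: -5292567/142 ≈ -37272.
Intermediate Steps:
G(o, S) = S*o
((101 + 1/(-19*4 + 218))*(-221 + 180))*G(9, 1) = ((101 + 1/(-19*4 + 218))*(-221 + 180))*(1*9) = ((101 + 1/(-76 + 218))*(-41))*9 = ((101 + 1/142)*(-41))*9 = ((14343/142)*(-41))*9 = -588063/142*9 = -5292567/142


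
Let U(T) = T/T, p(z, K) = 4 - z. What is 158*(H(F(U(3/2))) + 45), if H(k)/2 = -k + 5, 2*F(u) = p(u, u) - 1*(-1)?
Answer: 8058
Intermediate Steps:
U(T) = 1
F(u) = 5/2 - u/2 (F(u) = ((4 - u) - 1*(-1))/2 = ((4 - u) + 1)/2 = (5 - u)/2 = 5/2 - u/2)
H(k) = 10 - 2*k (H(k) = 2*(-k + 5) = 2*(5 - k) = 10 - 2*k)
158*(H(F(U(3/2))) + 45) = 158*((10 - 2*(5/2 - ½*1)) + 45) = 158*((10 - 2*(5/2 - ½)) + 45) = 158*((10 - 2*2) + 45) = 158*((10 - 4) + 45) = 158*(6 + 45) = 158*51 = 8058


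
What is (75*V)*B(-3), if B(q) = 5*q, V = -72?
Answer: 81000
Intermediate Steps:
(75*V)*B(-3) = (75*(-72))*(5*(-3)) = -5400*(-15) = 81000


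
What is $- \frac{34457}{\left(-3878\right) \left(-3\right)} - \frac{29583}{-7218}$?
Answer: $\frac{2651611}{2332617} \approx 1.1368$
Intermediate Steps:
$- \frac{34457}{\left(-3878\right) \left(-3\right)} - \frac{29583}{-7218} = - \frac{34457}{11634} - - \frac{3287}{802} = \left(-34457\right) \frac{1}{11634} + \frac{3287}{802} = - \frac{34457}{11634} + \frac{3287}{802} = \frac{2651611}{2332617}$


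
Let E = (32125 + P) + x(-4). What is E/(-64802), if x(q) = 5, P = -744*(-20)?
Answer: -23505/32401 ≈ -0.72544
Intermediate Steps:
P = 14880
E = 47010 (E = (32125 + 14880) + 5 = 47005 + 5 = 47010)
E/(-64802) = 47010/(-64802) = 47010*(-1/64802) = -23505/32401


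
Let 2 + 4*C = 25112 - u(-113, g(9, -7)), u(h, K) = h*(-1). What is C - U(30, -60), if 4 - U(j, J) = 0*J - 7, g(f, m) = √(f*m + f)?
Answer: 24953/4 ≈ 6238.3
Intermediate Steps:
g(f, m) = √(f + f*m)
U(j, J) = 11 (U(j, J) = 4 - (0*J - 7) = 4 - (0 - 7) = 4 - 1*(-7) = 4 + 7 = 11)
u(h, K) = -h
C = 24997/4 (C = -½ + (25112 - (-1)*(-113))/4 = -½ + (25112 - 1*113)/4 = -½ + (25112 - 113)/4 = -½ + (¼)*24999 = -½ + 24999/4 = 24997/4 ≈ 6249.3)
C - U(30, -60) = 24997/4 - 1*11 = 24997/4 - 11 = 24953/4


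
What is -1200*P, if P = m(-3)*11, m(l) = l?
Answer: 39600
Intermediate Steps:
P = -33 (P = -3*11 = -33)
-1200*P = -1200*(-33) = 39600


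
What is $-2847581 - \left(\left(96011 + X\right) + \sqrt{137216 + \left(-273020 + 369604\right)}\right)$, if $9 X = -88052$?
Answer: $- \frac{26404276}{9} - 10 \sqrt{2338} \approx -2.9343 \cdot 10^{6}$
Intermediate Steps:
$X = - \frac{88052}{9}$ ($X = \frac{1}{9} \left(-88052\right) = - \frac{88052}{9} \approx -9783.6$)
$-2847581 - \left(\left(96011 + X\right) + \sqrt{137216 + \left(-273020 + 369604\right)}\right) = -2847581 - \left(\left(96011 - \frac{88052}{9}\right) + \sqrt{137216 + \left(-273020 + 369604\right)}\right) = -2847581 - \left(\frac{776047}{9} + \sqrt{137216 + 96584}\right) = -2847581 - \left(\frac{776047}{9} + \sqrt{233800}\right) = -2847581 - \left(\frac{776047}{9} + 10 \sqrt{2338}\right) = - \frac{26404276}{9} - 10 \sqrt{2338}$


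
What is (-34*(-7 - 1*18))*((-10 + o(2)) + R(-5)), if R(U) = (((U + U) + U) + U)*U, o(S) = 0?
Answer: 76500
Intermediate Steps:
R(U) = 4*U² (R(U) = ((2*U + U) + U)*U = (3*U + U)*U = (4*U)*U = 4*U²)
(-34*(-7 - 1*18))*((-10 + o(2)) + R(-5)) = (-34*(-7 - 1*18))*((-10 + 0) + 4*(-5)²) = (-34*(-7 - 18))*(-10 + 4*25) = (-34*(-25))*(-10 + 100) = 850*90 = 76500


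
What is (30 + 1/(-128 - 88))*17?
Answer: 110143/216 ≈ 509.92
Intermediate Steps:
(30 + 1/(-128 - 88))*17 = (30 + 1/(-216))*17 = (30 - 1/216)*17 = (6479/216)*17 = 110143/216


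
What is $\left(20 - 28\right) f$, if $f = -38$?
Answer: $304$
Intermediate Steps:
$\left(20 - 28\right) f = \left(20 - 28\right) \left(-38\right) = \left(-8\right) \left(-38\right) = 304$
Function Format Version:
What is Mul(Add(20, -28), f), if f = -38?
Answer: 304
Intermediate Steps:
Mul(Add(20, -28), f) = Mul(Add(20, -28), -38) = Mul(-8, -38) = 304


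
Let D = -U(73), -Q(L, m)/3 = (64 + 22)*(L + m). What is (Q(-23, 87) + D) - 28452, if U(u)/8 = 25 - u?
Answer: -44580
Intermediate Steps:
U(u) = 200 - 8*u (U(u) = 8*(25 - u) = 200 - 8*u)
Q(L, m) = -258*L - 258*m (Q(L, m) = -3*(64 + 22)*(L + m) = -258*(L + m) = -3*(86*L + 86*m) = -258*L - 258*m)
D = 384 (D = -(200 - 8*73) = -(200 - 584) = -1*(-384) = 384)
(Q(-23, 87) + D) - 28452 = ((-258*(-23) - 258*87) + 384) - 28452 = ((5934 - 22446) + 384) - 28452 = (-16512 + 384) - 28452 = -16128 - 28452 = -44580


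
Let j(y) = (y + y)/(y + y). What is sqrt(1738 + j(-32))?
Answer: sqrt(1739) ≈ 41.701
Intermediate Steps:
j(y) = 1 (j(y) = (2*y)/((2*y)) = (2*y)*(1/(2*y)) = 1)
sqrt(1738 + j(-32)) = sqrt(1738 + 1) = sqrt(1739)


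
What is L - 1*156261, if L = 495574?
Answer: 339313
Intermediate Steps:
L - 1*156261 = 495574 - 1*156261 = 495574 - 156261 = 339313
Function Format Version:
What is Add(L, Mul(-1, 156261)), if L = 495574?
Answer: 339313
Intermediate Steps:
Add(L, Mul(-1, 156261)) = Add(495574, Mul(-1, 156261)) = Add(495574, -156261) = 339313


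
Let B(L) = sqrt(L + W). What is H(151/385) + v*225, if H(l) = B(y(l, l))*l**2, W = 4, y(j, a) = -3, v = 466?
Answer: 15541414051/148225 ≈ 1.0485e+5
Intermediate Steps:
B(L) = sqrt(4 + L) (B(L) = sqrt(L + 4) = sqrt(4 + L))
H(l) = l**2 (H(l) = sqrt(4 - 3)*l**2 = sqrt(1)*l**2 = 1*l**2 = l**2)
H(151/385) + v*225 = (151/385)**2 + 466*225 = (151*(1/385))**2 + 104850 = (151/385)**2 + 104850 = 22801/148225 + 104850 = 15541414051/148225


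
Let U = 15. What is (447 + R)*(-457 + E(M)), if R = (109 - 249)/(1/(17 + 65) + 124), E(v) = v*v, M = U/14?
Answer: -405104926861/1993124 ≈ -2.0325e+5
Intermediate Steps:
M = 15/14 ≈ 1.0714
E(v) = v²
R = -11480/10169 (R = -140/(1/82 + 124) = -140/10169/82 = -140*82/10169 = -11480/10169 ≈ -1.1289)
(447 + R)*(-457 + E(M)) = (447 - 11480/10169)*(-457 + (15/14)²) = 4534063*(-457 + 225/196)/10169 = (4534063/10169)*(-89347/196) = -405104926861/1993124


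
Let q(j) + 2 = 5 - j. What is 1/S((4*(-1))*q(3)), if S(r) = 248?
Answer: 1/248 ≈ 0.0040323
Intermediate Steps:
q(j) = 3 - j (q(j) = -2 + (5 - j) = 3 - j)
1/S((4*(-1))*q(3)) = 1/248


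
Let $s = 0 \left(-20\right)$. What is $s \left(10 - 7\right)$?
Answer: $0$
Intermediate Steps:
$s = 0$
$s \left(10 - 7\right) = 0 \left(10 - 7\right) = 0 \cdot 3 = 0$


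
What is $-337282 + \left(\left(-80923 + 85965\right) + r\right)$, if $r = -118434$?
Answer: $-450674$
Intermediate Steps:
$-337282 + \left(\left(-80923 + 85965\right) + r\right) = -337282 + \left(\left(-80923 + 85965\right) - 118434\right) = -337282 + \left(5042 - 118434\right) = -337282 - 113392 = -450674$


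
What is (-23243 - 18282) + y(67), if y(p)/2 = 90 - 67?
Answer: -41479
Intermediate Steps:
y(p) = 46 (y(p) = 2*(90 - 67) = 2*23 = 46)
(-23243 - 18282) + y(67) = (-23243 - 18282) + 46 = -41525 + 46 = -41479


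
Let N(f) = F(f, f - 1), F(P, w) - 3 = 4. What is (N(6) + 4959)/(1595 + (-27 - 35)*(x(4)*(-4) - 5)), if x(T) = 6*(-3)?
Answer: -4966/2559 ≈ -1.9406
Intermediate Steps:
x(T) = -18
F(P, w) = 7 (F(P, w) = 3 + 4 = 7)
N(f) = 7
(N(6) + 4959)/(1595 + (-27 - 35)*(x(4)*(-4) - 5)) = (7 + 4959)/(1595 + (-27 - 35)*(-18*(-4) - 5)) = 4966/(1595 - 62*(72 - 5)) = 4966/(1595 - 62*67) = 4966/(1595 - 4154) = 4966/(-2559) = 4966*(-1/2559) = -4966/2559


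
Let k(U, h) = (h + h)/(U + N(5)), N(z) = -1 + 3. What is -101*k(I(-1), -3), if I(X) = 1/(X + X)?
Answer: 404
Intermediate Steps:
I(X) = 1/(2*X)
N(z) = 2
k(U, h) = 2*h/(2 + U) (k(U, h) = (h + h)/(U + 2) = (2*h)/(2 + U) = 2*h/(2 + U))
-101*k(I(-1), -3) = -202*(-3)/(2 + (½)/(-1)) = -202*(-3)/(2 + (½)*(-1)) = -202*(-3)/(2 - ½) = -202*(-3)/3/2 = -202*(-3)*2/3 = -101*(-4) = 404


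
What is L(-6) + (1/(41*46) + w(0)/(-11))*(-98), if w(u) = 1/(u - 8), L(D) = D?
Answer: -297315/41492 ≈ -7.1656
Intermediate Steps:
w(u) = 1/(-8 + u)
L(-6) + (1/(41*46) + w(0)/(-11))*(-98) = -6 + (1/(41*46) + 1/((-8 + 0)*(-11)))*(-98) = -6 + ((1/41)*(1/46) - 1/11/(-8))*(-98) = -6 + (1/1886 - 1/8*(-1/11))*(-98) = -6 + (1/1886 + 1/88)*(-98) = -6 + (987/82984)*(-98) = -6 - 48363/41492 = -297315/41492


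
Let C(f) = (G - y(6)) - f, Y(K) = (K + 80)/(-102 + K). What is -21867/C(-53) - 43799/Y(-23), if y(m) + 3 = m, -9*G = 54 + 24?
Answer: 675145243/7068 ≈ 95521.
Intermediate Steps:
G = -26/3 (G = -(54 + 24)/9 = -1/9*78 = -26/3 ≈ -8.6667)
y(m) = -3 + m
Y(K) = (80 + K)/(-102 + K)
C(f) = -35/3 - f (C(f) = (-26/3 - (-3 + 6)) - f = (-26/3 - 1*3) - f = (-26/3 - 3) - f = -35/3 - f)
-21867/C(-53) - 43799/Y(-23) = -21867/(-35/3 - 1*(-53)) - 43799*(-102 - 23)/(80 - 23) = -21867/(-35/3 + 53) - 43799/(57/(-125)) = -21867/124/3 - 43799/((-1/125*57)) = -21867*3/124 - 43799/(-57/125) = -65601/124 - 43799*(-125/57) = -65601/124 + 5474875/57 = 675145243/7068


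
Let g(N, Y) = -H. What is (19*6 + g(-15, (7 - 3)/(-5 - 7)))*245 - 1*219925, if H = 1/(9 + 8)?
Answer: -3264160/17 ≈ -1.9201e+5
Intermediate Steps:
H = 1/17 ≈ 0.058824
g(N, Y) = -1/17 (g(N, Y) = -1*1/17 = -1/17)
(19*6 + g(-15, (7 - 3)/(-5 - 7)))*245 - 1*219925 = (19*6 - 1/17)*245 - 1*219925 = (114 - 1/17)*245 - 219925 = (1937/17)*245 - 219925 = 474565/17 - 219925 = -3264160/17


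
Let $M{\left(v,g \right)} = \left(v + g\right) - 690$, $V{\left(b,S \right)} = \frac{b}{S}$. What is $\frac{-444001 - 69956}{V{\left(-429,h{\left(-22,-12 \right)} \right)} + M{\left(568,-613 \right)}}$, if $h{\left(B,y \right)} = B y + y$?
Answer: $\frac{43172388}{61883} \approx 697.65$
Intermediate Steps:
$h{\left(B,y \right)} = y + B y$
$M{\left(v,g \right)} = -690 + g + v$ ($M{\left(v,g \right)} = \left(g + v\right) - 690 = -690 + g + v$)
$\frac{-444001 - 69956}{V{\left(-429,h{\left(-22,-12 \right)} \right)} + M{\left(568,-613 \right)}} = \frac{-444001 - 69956}{- \frac{429}{\left(-12\right) \left(1 - 22\right)} - 735} = - \frac{513957}{- \frac{429}{\left(-12\right) \left(-21\right)} - 735} = - \frac{513957}{- \frac{429}{252} - 735} = - \frac{513957}{\left(-429\right) \frac{1}{252} - 735} = - \frac{513957}{- \frac{143}{84} - 735} = - \frac{513957}{- \frac{61883}{84}} = \left(-513957\right) \left(- \frac{84}{61883}\right) = \frac{43172388}{61883}$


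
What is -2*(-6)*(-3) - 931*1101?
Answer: -1025067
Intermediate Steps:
-2*(-6)*(-3) - 931*1101 = 12*(-3) - 1025031 = -36 - 1025031 = -1025067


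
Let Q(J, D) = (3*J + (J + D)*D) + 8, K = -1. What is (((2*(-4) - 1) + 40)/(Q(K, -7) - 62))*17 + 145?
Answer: -382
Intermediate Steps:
Q(J, D) = 8 + 3*J + D*(D + J) (Q(J, D) = (3*J + (D + J)*D) + 8 = (3*J + D*(D + J)) + 8 = 8 + 3*J + D*(D + J))
(((2*(-4) - 1) + 40)/(Q(K, -7) - 62))*17 + 145 = (((2*(-4) - 1) + 40)/((8 + (-7)**2 + 3*(-1) - 7*(-1)) - 62))*17 + 145 = (((-8 - 1) + 40)/((8 + 49 - 3 + 7) - 62))*17 + 145 = ((-9 + 40)/(61 - 62))*17 + 145 = (31/(-1))*17 + 145 = (31*(-1))*17 + 145 = -31*17 + 145 = -527 + 145 = -382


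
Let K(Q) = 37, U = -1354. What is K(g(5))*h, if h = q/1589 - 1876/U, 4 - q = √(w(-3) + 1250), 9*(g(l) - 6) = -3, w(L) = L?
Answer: 55248030/1075753 - 37*√1247/1589 ≈ 50.535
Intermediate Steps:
g(l) = 17/3 (g(l) = 6 + (⅑)*(-3) = 6 - ⅓ = 17/3)
q = 4 - √1247 (q = 4 - √(-3 + 1250) = 4 - √1247 ≈ -31.313)
h = 1493190/1075753 - √1247/1589 (h = (4 - √1247)/1589 - 1876/(-1354) = (4 - √1247)*(1/1589) - 1876*(-1/1354) = (4/1589 - √1247/1589) + 938/677 = 1493190/1075753 - √1247/1589 ≈ 1.3658)
K(g(5))*h = 37*(1493190/1075753 - √1247/1589) = 55248030/1075753 - 37*√1247/1589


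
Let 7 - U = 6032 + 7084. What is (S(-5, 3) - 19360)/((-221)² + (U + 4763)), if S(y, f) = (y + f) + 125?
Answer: -19237/40495 ≈ -0.47505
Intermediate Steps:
U = -13109 (U = 7 - (6032 + 7084) = 7 - 1*13116 = 7 - 13116 = -13109)
S(y, f) = 125 + f + y (S(y, f) = (f + y) + 125 = 125 + f + y)
(S(-5, 3) - 19360)/((-221)² + (U + 4763)) = ((125 + 3 - 5) - 19360)/((-221)² + (-13109 + 4763)) = (123 - 19360)/(48841 - 8346) = -19237/40495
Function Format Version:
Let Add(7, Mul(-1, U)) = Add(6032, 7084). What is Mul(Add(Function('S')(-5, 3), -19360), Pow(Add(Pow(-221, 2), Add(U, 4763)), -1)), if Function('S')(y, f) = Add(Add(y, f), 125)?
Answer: Rational(-19237, 40495) ≈ -0.47505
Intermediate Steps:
U = -13109 (U = Add(7, Mul(-1, Add(6032, 7084))) = Add(7, Mul(-1, 13116)) = Add(7, -13116) = -13109)
Function('S')(y, f) = Add(125, f, y) (Function('S')(y, f) = Add(Add(f, y), 125) = Add(125, f, y))
Mul(Add(Function('S')(-5, 3), -19360), Pow(Add(Pow(-221, 2), Add(U, 4763)), -1)) = Mul(Add(Add(125, 3, -5), -19360), Pow(Add(Pow(-221, 2), Add(-13109, 4763)), -1)) = Mul(Add(123, -19360), Pow(Add(48841, -8346), -1)) = Mul(-19237, Pow(40495, -1)) = Mul(-19237, Rational(1, 40495)) = Rational(-19237, 40495)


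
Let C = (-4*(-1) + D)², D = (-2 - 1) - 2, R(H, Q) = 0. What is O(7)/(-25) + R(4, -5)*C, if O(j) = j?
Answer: -7/25 ≈ -0.28000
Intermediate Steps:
D = -5 (D = -3 - 2 = -5)
C = 1 (C = (-4*(-1) - 5)² = (4 - 5)² = (-1)² = 1)
O(7)/(-25) + R(4, -5)*C = 7/(-25) + 0*1 = 7*(-1/25) + 0 = -7/25 + 0 = -7/25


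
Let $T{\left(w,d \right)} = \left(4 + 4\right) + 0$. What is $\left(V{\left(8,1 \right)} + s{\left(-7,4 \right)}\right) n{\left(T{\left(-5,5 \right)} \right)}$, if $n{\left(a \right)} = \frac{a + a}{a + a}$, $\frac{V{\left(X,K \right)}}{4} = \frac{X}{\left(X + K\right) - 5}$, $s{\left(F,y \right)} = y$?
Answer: $12$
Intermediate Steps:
$T{\left(w,d \right)} = 8$ ($T{\left(w,d \right)} = 8 + 0 = 8$)
$V{\left(X,K \right)} = \frac{4 X}{-5 + K + X}$ ($V{\left(X,K \right)} = 4 \frac{X}{\left(X + K\right) - 5} = 4 \frac{X}{\left(K + X\right) - 5} = 4 \frac{X}{-5 + K + X} = \frac{4 X}{-5 + K + X}$)
$n{\left(a \right)} = 1$ ($n{\left(a \right)} = \frac{2 a}{2 a} = 2 a \frac{1}{2 a} = 1$)
$\left(V{\left(8,1 \right)} + s{\left(-7,4 \right)}\right) n{\left(T{\left(-5,5 \right)} \right)} = \left(4 \cdot 8 \frac{1}{-5 + 1 + 8} + 4\right) 1 = \left(4 \cdot 8 \cdot \frac{1}{4} + 4\right) 1 = \left(8 + 4\right) 1 = 12 \cdot 1 = 12$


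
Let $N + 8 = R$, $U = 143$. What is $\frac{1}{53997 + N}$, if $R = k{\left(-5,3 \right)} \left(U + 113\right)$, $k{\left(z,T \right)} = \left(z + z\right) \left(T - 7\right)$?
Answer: $\frac{1}{64229} \approx 1.5569 \cdot 10^{-5}$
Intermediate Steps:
$k{\left(z,T \right)} = 2 z \left(-7 + T\right)$
$R = 10240$ ($R = 2 \left(-5\right) \left(-7 + 3\right) \left(143 + 113\right) = 2 \left(-5\right) \left(-4\right) 256 = 40 \cdot 256 = 10240$)
$N = 10232$ ($N = -8 + 10240 = 10232$)
$\frac{1}{53997 + N} = \frac{1}{53997 + 10232} = \frac{1}{64229}$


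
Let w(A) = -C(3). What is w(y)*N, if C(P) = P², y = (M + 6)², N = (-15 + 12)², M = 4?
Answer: -81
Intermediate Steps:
N = 9 (N = (-3)² = 9)
y = 100 (y = (4 + 6)² = 10² = 100)
w(A) = -9 (w(A) = -1*3² = -1*9 = -9)
w(y)*N = -9*9 = -81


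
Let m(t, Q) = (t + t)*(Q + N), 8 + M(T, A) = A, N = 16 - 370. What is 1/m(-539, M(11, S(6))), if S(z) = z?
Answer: 1/383768 ≈ 2.6057e-6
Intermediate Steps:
N = -354
M(T, A) = -8 + A
m(t, Q) = 2*t*(-354 + Q) (m(t, Q) = (t + t)*(Q - 354) = (2*t)*(-354 + Q) = 2*t*(-354 + Q))
1/m(-539, M(11, S(6))) = 1/(2*(-539)*(-354 + (-8 + 6))) = 1/(2*(-539)*(-354 - 2)) = 1/(2*(-539)*(-356)) = 1/383768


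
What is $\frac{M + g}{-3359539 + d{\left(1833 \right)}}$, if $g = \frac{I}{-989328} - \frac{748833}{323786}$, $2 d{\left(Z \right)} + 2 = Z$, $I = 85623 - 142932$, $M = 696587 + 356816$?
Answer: $- \frac{56239407699035379}{179311622084135048} \approx -0.31364$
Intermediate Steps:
$M = 1053403$
$I = -57309$
$d{\left(Z \right)} = -1 + \frac{Z}{2}$
$g = - \frac{120380933725}{53388425968}$ ($g = - \frac{57309}{-989328} - \frac{748833}{323786} = \left(-57309\right) \left(- \frac{1}{989328}\right) - \frac{748833}{323786} = \frac{19103}{329776} - \frac{748833}{323786} = - \frac{120380933725}{53388425968} \approx -2.2548$)
$\frac{M + g}{-3359539 + d{\left(1833 \right)}} = \frac{1053403 - \frac{120380933725}{53388425968}}{-3359539 + \left(-1 + \frac{1}{2} \cdot 1833\right)} = \frac{56239407699035379}{53388425968 \left(-3359539 + \left(-1 + \frac{1833}{2}\right)\right)} = \frac{56239407699035379}{53388425968 \left(-3359539 + \frac{1831}{2}\right)} = \frac{56239407699035379}{53388425968 \left(- \frac{6717247}{2}\right)} = \frac{56239407699035379}{53388425968} \left(- \frac{2}{6717247}\right) = - \frac{56239407699035379}{179311622084135048}$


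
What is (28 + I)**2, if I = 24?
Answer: 2704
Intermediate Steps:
(28 + I)**2 = (28 + 24)**2 = 52**2 = 2704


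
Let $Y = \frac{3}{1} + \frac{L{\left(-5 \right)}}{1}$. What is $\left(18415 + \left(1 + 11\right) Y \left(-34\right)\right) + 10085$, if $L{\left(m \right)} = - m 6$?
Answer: $15036$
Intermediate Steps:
$L{\left(m \right)} = - 6 m$
$Y = 33$ ($Y = \frac{3}{1} + \frac{\left(-6\right) \left(-5\right)}{1} = 3 \cdot 1 + 30 \cdot 1 = 3 + 30 = 33$)
$\left(18415 + \left(1 + 11\right) Y \left(-34\right)\right) + 10085 = \left(18415 + \left(1 + 11\right) 33 \left(-34\right)\right) + 10085 = \left(18415 + 12 \cdot 33 \left(-34\right)\right) + 10085 = \left(18415 + 396 \left(-34\right)\right) + 10085 = \left(18415 - 13464\right) + 10085 = 4951 + 10085 = 15036$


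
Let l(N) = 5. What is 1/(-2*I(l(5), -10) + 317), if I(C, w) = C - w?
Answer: 1/287 ≈ 0.0034843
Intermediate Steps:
1/(-2*I(l(5), -10) + 317) = 1/(-2*(5 - 1*(-10)) + 317) = 1/(-2*(5 + 10) + 317) = 1/(-2*15 + 317) = 1/(-30 + 317) = 1/287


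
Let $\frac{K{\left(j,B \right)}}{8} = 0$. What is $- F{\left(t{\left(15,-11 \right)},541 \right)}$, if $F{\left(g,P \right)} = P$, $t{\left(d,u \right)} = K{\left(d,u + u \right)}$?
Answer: $-541$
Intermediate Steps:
$K{\left(j,B \right)} = 0$ ($K{\left(j,B \right)} = 8 \cdot 0 = 0$)
$t{\left(d,u \right)} = 0$
$- F{\left(t{\left(15,-11 \right)},541 \right)} = \left(-1\right) 541 = -541$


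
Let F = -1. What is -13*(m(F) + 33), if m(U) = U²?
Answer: -442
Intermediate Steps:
-13*(m(F) + 33) = -13*((-1)² + 33) = -13*(1 + 33) = -13*34 = -442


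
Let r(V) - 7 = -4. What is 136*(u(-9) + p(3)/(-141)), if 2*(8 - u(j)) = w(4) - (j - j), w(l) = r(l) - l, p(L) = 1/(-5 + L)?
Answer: 163064/141 ≈ 1156.5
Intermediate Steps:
r(V) = 3 (r(V) = 7 - 4 = 3)
w(l) = 3 - l
u(j) = 17/2 (u(j) = 8 - ((3 - 1*4) - (j - j))/2 = 8 - ((3 - 4) - 1*0)/2 = 8 - (-1 + 0)/2 = 8 - 1/2*(-1) = 8 + 1/2 = 17/2)
136*(u(-9) + p(3)/(-141)) = 136*(17/2 + 1/((-5 + 3)*(-141))) = 136*(17/2 - 1/141/(-2)) = 136*(17/2 - 1/2*(-1/141)) = 136*(17/2 + 1/282) = 136*(1199/141) = 163064/141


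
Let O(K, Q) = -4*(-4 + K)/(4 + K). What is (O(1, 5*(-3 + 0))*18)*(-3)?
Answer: -648/5 ≈ -129.60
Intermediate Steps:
O(K, Q) = -4*(-4 + K)/(4 + K)
(O(1, 5*(-3 + 0))*18)*(-3) = ((4*(4 - 1*1)/(4 + 1))*18)*(-3) = ((4*(4 - 1)/5)*18)*(-3) = ((4*(1/5)*3)*18)*(-3) = ((12/5)*18)*(-3) = (216/5)*(-3) = -648/5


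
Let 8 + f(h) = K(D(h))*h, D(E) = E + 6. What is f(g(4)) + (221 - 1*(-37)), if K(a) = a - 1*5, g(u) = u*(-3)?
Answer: 382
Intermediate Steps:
g(u) = -3*u
D(E) = 6 + E
K(a) = -5 + a (K(a) = a - 5 = -5 + a)
f(h) = -8 + h*(1 + h) (f(h) = -8 + (-5 + (6 + h))*h = -8 + (1 + h)*h = -8 + h*(1 + h))
f(g(4)) + (221 - 1*(-37)) = (-8 + (-3*4)*(1 - 3*4)) + (221 - 1*(-37)) = (-8 - 12*(1 - 12)) + (221 + 37) = (-8 - 12*(-11)) + 258 = (-8 + 132) + 258 = 124 + 258 = 382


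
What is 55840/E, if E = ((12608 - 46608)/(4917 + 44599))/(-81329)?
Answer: 2810906561272/425 ≈ 6.6139e+9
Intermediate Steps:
E = 8500/1006771691 (E = -34000/49516*(-1/81329) = -34000*1/49516*(-1/81329) = -8500/12379*(-1/81329) = 8500/1006771691 ≈ 8.4428e-6)
55840/E = 55840/(8500/1006771691) = 55840*(1006771691/8500) = 2810906561272/425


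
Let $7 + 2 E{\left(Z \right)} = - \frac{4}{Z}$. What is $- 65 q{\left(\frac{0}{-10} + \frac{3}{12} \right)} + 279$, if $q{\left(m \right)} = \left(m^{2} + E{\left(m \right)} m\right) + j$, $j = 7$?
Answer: $\frac{109}{16} \approx 6.8125$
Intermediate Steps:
$E{\left(Z \right)} = - \frac{7}{2} - \frac{2}{Z}$ ($E{\left(Z \right)} = - \frac{7}{2} + \frac{\left(-4\right) \frac{1}{Z}}{2} = - \frac{7}{2} - \frac{2}{Z}$)
$q{\left(m \right)} = 7 + m^{2} + m \left(- \frac{7}{2} - \frac{2}{m}\right)$ ($q{\left(m \right)} = \left(m^{2} + \left(- \frac{7}{2} - \frac{2}{m}\right) m\right) + 7 = \left(m^{2} + m \left(- \frac{7}{2} - \frac{2}{m}\right)\right) + 7 = 7 + m^{2} + m \left(- \frac{7}{2} - \frac{2}{m}\right)$)
$- 65 q{\left(\frac{0}{-10} + \frac{3}{12} \right)} + 279 = - 65 \left(5 + \left(\frac{0}{-10} + \frac{3}{12}\right)^{2} - \frac{7 \left(\frac{0}{-10} + \frac{3}{12}\right)}{2}\right) + 279 = - 65 \left(5 + \left(0 \left(- \frac{1}{10}\right) + 3 \cdot \frac{1}{12}\right)^{2} - \frac{7 \left(0 \left(- \frac{1}{10}\right) + 3 \cdot \frac{1}{12}\right)}{2}\right) + 279 = - 65 \left(5 + \left(0 + \frac{1}{4}\right)^{2} - \frac{7 \left(0 + \frac{1}{4}\right)}{2}\right) + 279 = - 65 \left(5 + \left(\frac{1}{4}\right)^{2} - \frac{7}{8}\right) + 279 = - 65 \left(5 + \frac{1}{16} - \frac{7}{8}\right) + 279 = \left(-65\right) \frac{67}{16} + 279 = - \frac{4355}{16} + 279 = \frac{109}{16}$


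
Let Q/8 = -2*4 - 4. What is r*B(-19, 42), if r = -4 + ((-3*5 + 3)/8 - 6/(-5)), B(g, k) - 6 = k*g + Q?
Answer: 19092/5 ≈ 3818.4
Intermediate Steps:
Q = -96 (Q = 8*(-2*4 - 4) = 8*(-8 - 4) = 8*(-12) = -96)
B(g, k) = -90 + g*k (B(g, k) = 6 + (k*g - 96) = 6 + (g*k - 96) = 6 + (-96 + g*k) = -90 + g*k)
r = -43/10 (r = -4 + ((-15 + 3)*(⅛) - 6*(-⅕)) = -4 + (-12*⅛ + 6/5) = -4 + (-3/2 + 6/5) = -4 - 3/10 = -43/10 ≈ -4.3000)
r*B(-19, 42) = -43*(-90 - 19*42)/10 = -43*(-90 - 798)/10 = -43/10*(-888) = 19092/5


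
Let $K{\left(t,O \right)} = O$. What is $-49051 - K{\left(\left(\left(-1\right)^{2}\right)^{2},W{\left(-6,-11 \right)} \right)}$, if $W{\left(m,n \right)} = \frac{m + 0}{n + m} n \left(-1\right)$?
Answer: $- \frac{833933}{17} \approx -49055.0$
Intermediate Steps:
$W{\left(m,n \right)} = - \frac{m n}{m + n}$ ($W{\left(m,n \right)} = \frac{m}{m + n} n \left(-1\right) = \frac{m n}{m + n} \left(-1\right) = - \frac{m n}{m + n}$)
$-49051 - K{\left(\left(\left(-1\right)^{2}\right)^{2},W{\left(-6,-11 \right)} \right)} = -49051 - \left(-1\right) \left(-6\right) \left(-11\right) \frac{1}{-6 - 11} = -49051 - \left(-1\right) \left(-6\right) \left(-11\right) \frac{1}{-17} = -49051 - \left(-1\right) \left(-6\right) \left(-11\right) \left(- \frac{1}{17}\right) = -49051 - \frac{66}{17} = - \frac{833933}{17}$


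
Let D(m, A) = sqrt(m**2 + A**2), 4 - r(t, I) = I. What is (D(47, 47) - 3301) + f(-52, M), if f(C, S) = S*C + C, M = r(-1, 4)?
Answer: -3353 + 47*sqrt(2) ≈ -3286.5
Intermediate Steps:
r(t, I) = 4 - I
M = 0 (M = 4 - 1*4 = 4 - 4 = 0)
f(C, S) = C + C*S (f(C, S) = C*S + C = C + C*S)
D(m, A) = sqrt(A**2 + m**2)
(D(47, 47) - 3301) + f(-52, M) = (sqrt(47**2 + 47**2) - 3301) - 52*(1 + 0) = (sqrt(2209 + 2209) - 3301) - 52*1 = (sqrt(4418) - 3301) - 52 = (47*sqrt(2) - 3301) - 52 = (-3301 + 47*sqrt(2)) - 52 = -3353 + 47*sqrt(2)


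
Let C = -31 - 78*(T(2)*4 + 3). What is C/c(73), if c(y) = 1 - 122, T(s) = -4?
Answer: -983/121 ≈ -8.1240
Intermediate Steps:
c(y) = -121
C = 983 (C = -31 - 78*(-4*4 + 3) = -31 - 78*(-16 + 3) = -31 - 78*(-13) = -31 + 1014 = 983)
C/c(73) = 983/(-121) = 983*(-1/121) = -983/121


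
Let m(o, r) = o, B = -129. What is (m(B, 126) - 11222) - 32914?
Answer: -44265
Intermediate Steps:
(m(B, 126) - 11222) - 32914 = (-129 - 11222) - 32914 = -11351 - 32914 = -44265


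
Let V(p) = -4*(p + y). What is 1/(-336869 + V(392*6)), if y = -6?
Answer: -1/346253 ≈ -2.8881e-6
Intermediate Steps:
V(p) = 24 - 4*p (V(p) = -4*(p - 6) = -4*(-6 + p) = 24 - 4*p)
1/(-336869 + V(392*6)) = 1/(-336869 + (24 - 1568*6)) = 1/(-336869 + (24 - 4*2352)) = 1/(-336869 + (24 - 9408)) = 1/(-336869 - 9384) = 1/(-346253) = -1/346253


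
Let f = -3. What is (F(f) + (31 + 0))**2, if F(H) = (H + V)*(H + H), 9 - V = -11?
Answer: 5041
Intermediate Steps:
V = 20 (V = 9 - 1*(-11) = 9 + 11 = 20)
F(H) = 2*H*(20 + H) (F(H) = (H + 20)*(H + H) = (20 + H)*(2*H) = 2*H*(20 + H))
(F(f) + (31 + 0))**2 = (2*(-3)*(20 - 3) + (31 + 0))**2 = (2*(-3)*17 + 31)**2 = (-102 + 31)**2 = (-71)**2 = 5041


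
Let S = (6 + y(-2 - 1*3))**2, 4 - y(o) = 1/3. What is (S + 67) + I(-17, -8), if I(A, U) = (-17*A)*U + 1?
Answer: -19355/9 ≈ -2150.6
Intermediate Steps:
y(o) = 11/3 (y(o) = 4 - 1/3 = 11/3)
I(A, U) = 1 - 17*A*U (I(A, U) = -17*A*U + 1 = 1 - 17*A*U)
S = 841/9 (S = (6 + 11/3)**2 = (29/3)**2 = 841/9 ≈ 93.444)
(S + 67) + I(-17, -8) = (841/9 + 67) + (1 - 17*(-17)*(-8)) = 1444/9 + (1 - 2312) = 1444/9 - 2311 = -19355/9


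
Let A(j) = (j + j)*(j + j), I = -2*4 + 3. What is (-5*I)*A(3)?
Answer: 900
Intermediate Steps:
I = -5 (I = -8 + 3 = -5)
A(j) = 4*j**2 (A(j) = (2*j)*(2*j) = 4*j**2)
(-5*I)*A(3) = (-5*(-5))*(4*3**2) = 25*(4*9) = 25*36 = 900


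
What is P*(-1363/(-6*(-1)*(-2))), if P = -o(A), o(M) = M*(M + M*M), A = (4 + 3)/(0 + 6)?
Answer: -868231/2592 ≈ -334.97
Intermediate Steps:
A = 7/6 ≈ 1.1667
o(M) = M*(M + M²)
P = -637/216 (P = -(7/6)²*(1 + 7/6) = -49*13/(36*6) = -1*637/216 = -637/216 ≈ -2.9491)
P*(-1363/(-6*(-1)*(-2))) = -(-868231)/(216*(-6*(-1)*(-2))) = -(-868231)/(216*(6*(-2))) = -(-868231)/(216*(-12)) = -(-868231)*(-1)/(216*12) = -637/216*1363/12 = -868231/2592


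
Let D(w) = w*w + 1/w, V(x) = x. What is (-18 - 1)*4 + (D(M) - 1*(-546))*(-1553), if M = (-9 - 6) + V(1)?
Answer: -16132075/14 ≈ -1.1523e+6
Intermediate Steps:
M = -14 (M = (-9 - 6) + 1 = -15 + 1 = -14)
D(w) = 1/w + w² (D(w) = w² + 1/w = 1/w + w²)
(-18 - 1)*4 + (D(M) - 1*(-546))*(-1553) = (-18 - 1)*4 + ((1 + (-14)³)/(-14) - 1*(-546))*(-1553) = -19*4 + (-(1 - 2744)/14 + 546)*(-1553) = -76 + (-1/14*(-2743) + 546)*(-1553) = -76 + (2743/14 + 546)*(-1553) = -76 + (10387/14)*(-1553) = -76 - 16131011/14 = -16132075/14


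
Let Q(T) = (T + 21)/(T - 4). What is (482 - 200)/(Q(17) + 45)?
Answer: 3666/623 ≈ 5.8844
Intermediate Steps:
Q(T) = (21 + T)/(-4 + T)
(482 - 200)/(Q(17) + 45) = (482 - 200)/((21 + 17)/(-4 + 17) + 45) = 282/(38/13 + 45) = 282/(623/13) = 282*(13/623) = 3666/623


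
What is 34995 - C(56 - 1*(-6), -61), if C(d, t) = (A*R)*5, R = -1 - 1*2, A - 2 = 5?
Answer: 35100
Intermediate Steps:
A = 7 (A = 2 + 5 = 7)
R = -3 (R = -1 - 2 = -3)
C(d, t) = -105 (C(d, t) = (7*(-3))*5 = -21*5 = -105)
34995 - C(56 - 1*(-6), -61) = 34995 - 1*(-105) = 34995 + 105 = 35100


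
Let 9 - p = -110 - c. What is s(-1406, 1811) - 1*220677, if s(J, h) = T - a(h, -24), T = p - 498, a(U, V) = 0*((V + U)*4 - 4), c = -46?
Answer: -221102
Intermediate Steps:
a(U, V) = 0 (a(U, V) = 0*((U + V)*4 - 4) = 0*((4*U + 4*V) - 4) = 0*(-4 + 4*U + 4*V) = 0)
p = 73 (p = 9 - (-110 - 1*(-46)) = 9 - (-110 + 46) = 9 - 1*(-64) = 9 + 64 = 73)
T = -425 (T = 73 - 498 = -425)
s(J, h) = -425 (s(J, h) = -425 - 1*0 = -425 + 0 = -425)
s(-1406, 1811) - 1*220677 = -425 - 1*220677 = -425 - 220677 = -221102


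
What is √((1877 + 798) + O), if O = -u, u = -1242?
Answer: √3917 ≈ 62.586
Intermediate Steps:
O = 1242 (O = -1*(-1242) = 1242)
√((1877 + 798) + O) = √((1877 + 798) + 1242) = √(2675 + 1242) = √3917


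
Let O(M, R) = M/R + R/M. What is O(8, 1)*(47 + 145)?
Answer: 1560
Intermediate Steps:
O(8, 1)*(47 + 145) = (8/1 + 1/8)*(47 + 145) = (8*1 + 1*(1/8))*192 = (8 + 1/8)*192 = (65/8)*192 = 1560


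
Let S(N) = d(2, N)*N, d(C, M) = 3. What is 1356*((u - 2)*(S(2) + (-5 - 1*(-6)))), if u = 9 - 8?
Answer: -9492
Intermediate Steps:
u = 1
S(N) = 3*N
1356*((u - 2)*(S(2) + (-5 - 1*(-6)))) = 1356*((1 - 2)*(3*2 + (-5 - 1*(-6)))) = 1356*(-(6 + (-5 + 6))) = 1356*(-(6 + 1)) = 1356*(-1*7) = 1356*(-7) = -9492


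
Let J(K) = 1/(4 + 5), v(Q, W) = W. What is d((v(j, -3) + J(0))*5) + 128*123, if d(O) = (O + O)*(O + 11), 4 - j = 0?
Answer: 1283324/81 ≈ 15844.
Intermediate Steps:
j = 4 (j = 4 - 1*0 = 4 + 0 = 4)
J(K) = 1/9
d(O) = 2*O*(11 + O) (d(O) = (2*O)*(11 + O) = 2*O*(11 + O))
d((v(j, -3) + J(0))*5) + 128*123 = 2*((-3 + 1/9)*5)*(11 + (-3 + 1/9)*5) + 128*123 = 2*(-26/9*5)*(11 - 26/9*5) + 15744 = 2*(-130/9)*(11 - 130/9) + 15744 = 2*(-130/9)*(-31/9) + 15744 = 8060/81 + 15744 = 1283324/81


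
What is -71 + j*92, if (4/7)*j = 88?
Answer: 14097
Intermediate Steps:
j = 154 (j = (7/4)*88 = 154)
-71 + j*92 = -71 + 154*92 = -71 + 14168 = 14097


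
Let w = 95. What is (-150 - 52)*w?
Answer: -19190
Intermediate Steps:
(-150 - 52)*w = (-150 - 52)*95 = -202*95 = -19190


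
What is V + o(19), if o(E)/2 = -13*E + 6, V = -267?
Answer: -749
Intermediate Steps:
o(E) = 12 - 26*E (o(E) = 2*(-13*E + 6) = 2*(6 - 13*E) = 12 - 26*E)
V + o(19) = -267 + (12 - 26*19) = -267 + (12 - 494) = -267 - 482 = -749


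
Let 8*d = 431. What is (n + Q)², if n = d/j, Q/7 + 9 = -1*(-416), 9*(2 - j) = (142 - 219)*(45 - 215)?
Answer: 88764158889591025/10936139776 ≈ 8.1166e+6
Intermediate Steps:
d = 431/8 (d = (⅛)*431 = 431/8 ≈ 53.875)
j = -13072/9 (j = 2 - (142 - 219)*(45 - 215)/9 = 2 - (-77)*(-170)/9 = 2 - ⅑*13090 = 2 - 13090/9 = -13072/9 ≈ -1452.4)
Q = 2849 (Q = -63 + 7*(-1*(-416)) = -63 + 7*416 = -63 + 2912 = 2849)
n = -3879/104576 (n = 431/(8*(-13072/9)) = (431/8)*(-9/13072) = -3879/104576 ≈ -0.037093)
(n + Q)² = (-3879/104576 + 2849)² = (297933145/104576)² = 88764158889591025/10936139776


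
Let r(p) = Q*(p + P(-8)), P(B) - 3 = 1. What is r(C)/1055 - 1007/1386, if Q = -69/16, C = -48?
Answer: -1598783/2924460 ≈ -0.54669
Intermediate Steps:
P(B) = 4 (P(B) = 3 + 1 = 4)
Q = -69/16 (Q = -69*1/16 = -69/16 ≈ -4.3125)
r(p) = -69/4 - 69*p/16 (r(p) = -69*(p + 4)/16 = -69*(4 + p)/16 = -69/4 - 69*p/16)
r(C)/1055 - 1007/1386 = (-69/4 - 69/16*(-48))/1055 - 1007/1386 = (-69/4 + 207)*(1/1055) - 1007*1/1386 = (759/4)*(1/1055) - 1007/1386 = 759/4220 - 1007/1386 = -1598783/2924460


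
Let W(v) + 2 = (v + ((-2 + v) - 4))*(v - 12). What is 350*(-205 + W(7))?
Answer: -86450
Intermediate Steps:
W(v) = -2 + (-12 + v)*(-6 + 2*v) (W(v) = -2 + (v + ((-2 + v) - 4))*(v - 12) = -2 + (v + (-6 + v))*(-12 + v) = -2 + (-6 + 2*v)*(-12 + v) = -2 + (-12 + v)*(-6 + 2*v))
350*(-205 + W(7)) = 350*(-205 + (70 - 30*7 + 2*7**2)) = 350*(-205 + (70 - 210 + 2*49)) = 350*(-205 + (70 - 210 + 98)) = 350*(-205 - 42) = 350*(-247) = -86450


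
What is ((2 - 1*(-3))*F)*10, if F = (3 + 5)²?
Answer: 3200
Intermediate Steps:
F = 64 (F = 8² = 64)
((2 - 1*(-3))*F)*10 = ((2 - 1*(-3))*64)*10 = ((2 + 3)*64)*10 = (5*64)*10 = 320*10 = 3200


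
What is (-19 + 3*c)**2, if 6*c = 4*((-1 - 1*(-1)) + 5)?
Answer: 81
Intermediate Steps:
c = 10/3 (c = (4*((-1 - 1*(-1)) + 5))/6 = (4*((-1 + 1) + 5))/6 = (4*(0 + 5))/6 = (4*5)/6 = (1/6)*20 = 10/3 ≈ 3.3333)
(-19 + 3*c)**2 = (-19 + 3*(10/3))**2 = (-19 + 10)**2 = (-9)**2 = 81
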